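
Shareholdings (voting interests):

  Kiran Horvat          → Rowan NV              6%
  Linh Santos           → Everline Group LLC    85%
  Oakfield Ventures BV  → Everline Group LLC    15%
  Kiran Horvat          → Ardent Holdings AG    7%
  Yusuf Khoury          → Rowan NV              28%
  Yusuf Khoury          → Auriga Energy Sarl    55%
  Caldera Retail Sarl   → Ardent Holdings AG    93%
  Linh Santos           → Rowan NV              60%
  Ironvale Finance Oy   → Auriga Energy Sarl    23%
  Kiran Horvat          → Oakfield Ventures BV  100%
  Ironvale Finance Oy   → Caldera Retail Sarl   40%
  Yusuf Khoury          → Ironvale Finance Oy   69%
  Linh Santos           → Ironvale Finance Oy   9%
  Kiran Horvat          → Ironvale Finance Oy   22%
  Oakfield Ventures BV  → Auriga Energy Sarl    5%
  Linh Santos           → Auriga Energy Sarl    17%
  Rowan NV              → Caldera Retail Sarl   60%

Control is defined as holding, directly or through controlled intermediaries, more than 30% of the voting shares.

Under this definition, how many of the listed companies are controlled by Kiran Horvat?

Kiran holds 100% of Oakfield, so Kiran controls Oakfield.
No other company's threshold is met.
Kiran controls 1 company.

1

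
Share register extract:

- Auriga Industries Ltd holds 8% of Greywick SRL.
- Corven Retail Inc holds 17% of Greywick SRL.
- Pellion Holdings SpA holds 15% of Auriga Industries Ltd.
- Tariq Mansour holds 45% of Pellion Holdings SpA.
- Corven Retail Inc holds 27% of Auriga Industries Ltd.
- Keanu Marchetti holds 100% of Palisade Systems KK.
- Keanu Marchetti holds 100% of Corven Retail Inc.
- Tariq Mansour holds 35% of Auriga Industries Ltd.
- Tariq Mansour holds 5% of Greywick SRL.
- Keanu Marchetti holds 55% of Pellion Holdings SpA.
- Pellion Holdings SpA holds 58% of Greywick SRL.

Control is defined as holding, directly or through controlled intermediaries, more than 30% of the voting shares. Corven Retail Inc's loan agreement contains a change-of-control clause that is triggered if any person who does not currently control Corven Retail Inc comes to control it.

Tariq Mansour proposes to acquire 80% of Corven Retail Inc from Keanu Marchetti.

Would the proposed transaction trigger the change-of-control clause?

The purchase adds only to Tariq's holdings (Keanu's stake shrinks), so Tariq is the only person who could newly come to control Corven.
Tariq holds 45% of Pellion, so Tariq controls Pellion.
Pellion and Tariq together hold 15% + 35% = 50% of Auriga, so Tariq controls Auriga.
Tariq and Pellion and Auriga together hold 5% + 58% + 8% = 71% of Greywick, so Tariq controls Greywick.
Neither Tariq nor any entity Tariq controls holds any voting interest in Corven.
So before the transaction, Tariq does not control Corven.
After the purchase, Tariq holds 80% of Corven directly, and Keanu's stake falls to 20%.
Tariq holds 80% of Corven, so Tariq controls Corven.
Tariq did not control Corven before and does after, so the clause is triggered.

Yes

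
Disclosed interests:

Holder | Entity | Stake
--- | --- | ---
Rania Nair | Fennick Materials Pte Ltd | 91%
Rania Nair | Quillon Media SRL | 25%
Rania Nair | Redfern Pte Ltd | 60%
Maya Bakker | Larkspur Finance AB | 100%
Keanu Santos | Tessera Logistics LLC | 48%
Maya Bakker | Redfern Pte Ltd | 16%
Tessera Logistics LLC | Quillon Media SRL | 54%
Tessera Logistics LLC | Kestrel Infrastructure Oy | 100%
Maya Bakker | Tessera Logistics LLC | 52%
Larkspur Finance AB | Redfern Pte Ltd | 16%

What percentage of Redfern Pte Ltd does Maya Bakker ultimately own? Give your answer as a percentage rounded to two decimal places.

Maya reaches Redfern along 2 paths.
Direct stake: 16% = 16%.
Via Larkspur: 100% × 16% = 16%.
Total: 16% + 16% = 32%.
Rounded: 32.00%.

32.00%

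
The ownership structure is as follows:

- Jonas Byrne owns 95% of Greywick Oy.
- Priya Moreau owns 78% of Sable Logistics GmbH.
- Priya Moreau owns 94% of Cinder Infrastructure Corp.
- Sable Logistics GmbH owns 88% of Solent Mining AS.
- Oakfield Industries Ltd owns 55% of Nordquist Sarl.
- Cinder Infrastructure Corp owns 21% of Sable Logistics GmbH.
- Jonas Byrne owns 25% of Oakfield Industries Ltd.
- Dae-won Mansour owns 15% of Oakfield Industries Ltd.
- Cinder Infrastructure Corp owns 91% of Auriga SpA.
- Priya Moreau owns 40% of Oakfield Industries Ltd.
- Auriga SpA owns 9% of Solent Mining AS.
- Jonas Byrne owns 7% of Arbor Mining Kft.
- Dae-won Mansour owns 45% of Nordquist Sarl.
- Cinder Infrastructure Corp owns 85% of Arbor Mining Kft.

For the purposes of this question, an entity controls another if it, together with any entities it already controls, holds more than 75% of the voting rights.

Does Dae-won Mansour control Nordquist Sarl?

No

Dae-won's largest direct stake is 45% in Nordquist, which does not meet the threshold, so Dae-won controls no company.
In Nordquist, Dae-won's side holds only 45%, not > 75%.
So Dae-won does not control Nordquist.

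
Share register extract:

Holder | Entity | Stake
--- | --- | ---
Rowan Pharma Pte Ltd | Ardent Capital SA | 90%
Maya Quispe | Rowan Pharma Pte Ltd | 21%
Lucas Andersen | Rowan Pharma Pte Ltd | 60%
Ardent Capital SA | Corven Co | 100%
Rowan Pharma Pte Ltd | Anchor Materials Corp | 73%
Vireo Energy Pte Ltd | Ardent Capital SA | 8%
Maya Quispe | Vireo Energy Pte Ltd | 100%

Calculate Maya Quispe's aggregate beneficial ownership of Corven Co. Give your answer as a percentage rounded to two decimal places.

26.90%

Maya reaches Corven along 2 paths.
Via Rowan → Ardent: 21% × 90% × 100% = 18.9%.
Via Vireo → Ardent: 100% × 8% × 100% = 8%.
Total: 18.9% + 8% = 26.9%.
Rounded: 26.90%.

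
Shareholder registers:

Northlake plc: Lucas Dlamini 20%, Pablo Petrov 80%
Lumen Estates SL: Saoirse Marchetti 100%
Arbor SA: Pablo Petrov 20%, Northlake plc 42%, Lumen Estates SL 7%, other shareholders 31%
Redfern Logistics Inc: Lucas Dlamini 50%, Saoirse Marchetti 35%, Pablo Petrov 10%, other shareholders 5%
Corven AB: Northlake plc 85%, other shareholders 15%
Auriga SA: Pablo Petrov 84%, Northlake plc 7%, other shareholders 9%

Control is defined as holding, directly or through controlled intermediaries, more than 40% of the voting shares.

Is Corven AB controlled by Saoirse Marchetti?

No

Saoirse holds 100% of Lumen, so Saoirse controls Lumen.
Neither Saoirse nor any entity Saoirse controls holds any voting interest in Corven.
So Saoirse does not control Corven.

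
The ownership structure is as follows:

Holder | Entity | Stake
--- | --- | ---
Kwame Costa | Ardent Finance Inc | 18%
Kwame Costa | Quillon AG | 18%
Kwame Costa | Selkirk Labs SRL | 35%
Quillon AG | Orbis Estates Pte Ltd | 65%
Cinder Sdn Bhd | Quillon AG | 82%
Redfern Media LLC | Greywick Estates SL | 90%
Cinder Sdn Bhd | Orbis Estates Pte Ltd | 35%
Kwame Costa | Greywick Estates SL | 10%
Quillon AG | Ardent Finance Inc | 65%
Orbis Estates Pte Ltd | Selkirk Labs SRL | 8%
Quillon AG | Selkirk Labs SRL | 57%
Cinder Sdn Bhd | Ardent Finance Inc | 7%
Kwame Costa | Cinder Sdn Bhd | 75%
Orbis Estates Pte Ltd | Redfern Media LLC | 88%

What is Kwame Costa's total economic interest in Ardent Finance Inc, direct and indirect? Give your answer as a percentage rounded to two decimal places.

74.93%

Kwame reaches Ardent along 4 paths.
Direct stake: 18% = 18%.
Via Cinder: 75% × 7% = 5.25%.
Via Quillon: 18% × 65% = 11.7%.
Via Cinder → Quillon: 75% × 82% × 65% = 39.975%.
Total: 18% + 5.25% + 11.7% + 39.975% = 74.925%.
Rounded: 74.93%.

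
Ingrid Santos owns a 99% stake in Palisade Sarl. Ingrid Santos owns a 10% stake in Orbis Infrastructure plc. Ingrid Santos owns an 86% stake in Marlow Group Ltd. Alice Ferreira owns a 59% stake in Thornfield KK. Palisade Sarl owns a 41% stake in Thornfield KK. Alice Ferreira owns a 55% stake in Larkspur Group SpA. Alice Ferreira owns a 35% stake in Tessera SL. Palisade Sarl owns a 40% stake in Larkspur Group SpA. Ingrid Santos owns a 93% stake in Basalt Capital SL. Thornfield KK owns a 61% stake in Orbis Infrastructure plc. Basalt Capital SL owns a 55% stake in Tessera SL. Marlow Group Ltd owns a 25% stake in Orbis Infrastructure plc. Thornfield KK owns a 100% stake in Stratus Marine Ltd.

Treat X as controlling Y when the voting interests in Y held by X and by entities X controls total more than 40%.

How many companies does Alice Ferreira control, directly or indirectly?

Alice holds 55% of Larkspur, so Alice controls Larkspur.
Alice holds 59% of Thornfield, so Alice controls Thornfield.
Thornfield holds 100% of Stratus, so Alice controls Stratus.
Thornfield holds 61% of Orbis, so Alice controls Orbis.
No other company's threshold is met.
Alice controls 4 companies.

4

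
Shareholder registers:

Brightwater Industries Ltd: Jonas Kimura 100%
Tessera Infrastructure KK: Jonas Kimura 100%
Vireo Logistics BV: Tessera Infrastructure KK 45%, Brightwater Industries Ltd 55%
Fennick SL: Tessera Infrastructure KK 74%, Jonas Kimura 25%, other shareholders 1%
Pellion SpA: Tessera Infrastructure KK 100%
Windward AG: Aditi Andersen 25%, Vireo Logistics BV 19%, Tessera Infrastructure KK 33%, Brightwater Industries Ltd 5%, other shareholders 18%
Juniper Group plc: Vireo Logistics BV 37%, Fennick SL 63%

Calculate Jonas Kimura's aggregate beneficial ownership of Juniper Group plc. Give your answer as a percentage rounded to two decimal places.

99.37%

Jonas reaches Juniper along 4 paths.
Via Tessera → Vireo: 100% × 45% × 37% = 16.65%.
Via Brightwater → Vireo: 100% × 55% × 37% = 20.35%.
Via Tessera → Fennick: 100% × 74% × 63% = 46.62%.
Via Fennick: 25% × 63% = 15.75%.
Total: 16.65% + 20.35% + 46.62% + 15.75% = 99.37%.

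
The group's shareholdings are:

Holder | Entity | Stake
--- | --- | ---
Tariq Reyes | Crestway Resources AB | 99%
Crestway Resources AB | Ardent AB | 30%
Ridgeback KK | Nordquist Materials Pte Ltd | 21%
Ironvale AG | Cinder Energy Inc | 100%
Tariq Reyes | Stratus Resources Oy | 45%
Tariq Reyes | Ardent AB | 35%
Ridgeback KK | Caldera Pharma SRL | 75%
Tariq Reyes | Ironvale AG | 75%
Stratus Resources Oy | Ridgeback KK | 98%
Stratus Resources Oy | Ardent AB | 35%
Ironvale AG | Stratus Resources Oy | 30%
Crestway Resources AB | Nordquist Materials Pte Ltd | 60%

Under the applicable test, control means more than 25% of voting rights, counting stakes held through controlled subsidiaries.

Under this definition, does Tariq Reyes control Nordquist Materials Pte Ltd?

Tariq holds 75% of Ironvale, so Tariq controls Ironvale.
Ironvale and Tariq together hold 30% + 45% = 75% of Stratus, so Tariq controls Stratus.
Stratus holds 98% of Ridgeback, so Tariq controls Ridgeback.
Tariq holds 99% of Crestway, so Tariq controls Crestway.
Crestway and Ridgeback together hold 60% + 21% = 81% of Nordquist, so Tariq controls Nordquist.

Yes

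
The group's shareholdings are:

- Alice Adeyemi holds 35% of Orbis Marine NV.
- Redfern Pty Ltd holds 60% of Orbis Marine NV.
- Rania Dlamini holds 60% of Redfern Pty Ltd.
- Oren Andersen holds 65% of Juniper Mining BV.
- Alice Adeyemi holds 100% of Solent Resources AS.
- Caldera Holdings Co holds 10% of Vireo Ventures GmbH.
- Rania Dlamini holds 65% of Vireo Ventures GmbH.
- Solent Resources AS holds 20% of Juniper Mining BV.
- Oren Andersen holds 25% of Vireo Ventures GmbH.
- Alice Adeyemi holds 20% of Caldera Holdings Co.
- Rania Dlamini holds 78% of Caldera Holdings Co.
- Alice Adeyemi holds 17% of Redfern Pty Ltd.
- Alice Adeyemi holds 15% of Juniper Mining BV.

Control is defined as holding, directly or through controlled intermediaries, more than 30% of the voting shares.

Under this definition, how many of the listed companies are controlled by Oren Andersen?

1

Oren holds 65% of Juniper, so Oren controls Juniper.
No other company's threshold is met.
Oren controls 1 company.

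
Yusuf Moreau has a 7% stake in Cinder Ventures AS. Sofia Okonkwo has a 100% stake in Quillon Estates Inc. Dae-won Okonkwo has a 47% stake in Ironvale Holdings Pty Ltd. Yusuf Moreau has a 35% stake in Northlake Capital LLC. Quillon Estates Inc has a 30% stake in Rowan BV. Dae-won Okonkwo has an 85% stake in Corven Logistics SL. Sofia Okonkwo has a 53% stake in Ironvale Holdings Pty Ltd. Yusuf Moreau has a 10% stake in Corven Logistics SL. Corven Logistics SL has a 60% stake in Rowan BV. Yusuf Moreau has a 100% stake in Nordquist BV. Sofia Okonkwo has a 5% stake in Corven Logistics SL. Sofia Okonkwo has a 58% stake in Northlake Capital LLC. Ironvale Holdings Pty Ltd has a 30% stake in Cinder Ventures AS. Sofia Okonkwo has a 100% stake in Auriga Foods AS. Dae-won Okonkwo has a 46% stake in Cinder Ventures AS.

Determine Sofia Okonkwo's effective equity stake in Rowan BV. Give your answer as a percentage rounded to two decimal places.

Sofia reaches Rowan along 2 paths.
Via Quillon: 100% × 30% = 30%.
Via Corven: 5% × 60% = 3%.
Total: 30% + 3% = 33%.
Rounded: 33.00%.

33.00%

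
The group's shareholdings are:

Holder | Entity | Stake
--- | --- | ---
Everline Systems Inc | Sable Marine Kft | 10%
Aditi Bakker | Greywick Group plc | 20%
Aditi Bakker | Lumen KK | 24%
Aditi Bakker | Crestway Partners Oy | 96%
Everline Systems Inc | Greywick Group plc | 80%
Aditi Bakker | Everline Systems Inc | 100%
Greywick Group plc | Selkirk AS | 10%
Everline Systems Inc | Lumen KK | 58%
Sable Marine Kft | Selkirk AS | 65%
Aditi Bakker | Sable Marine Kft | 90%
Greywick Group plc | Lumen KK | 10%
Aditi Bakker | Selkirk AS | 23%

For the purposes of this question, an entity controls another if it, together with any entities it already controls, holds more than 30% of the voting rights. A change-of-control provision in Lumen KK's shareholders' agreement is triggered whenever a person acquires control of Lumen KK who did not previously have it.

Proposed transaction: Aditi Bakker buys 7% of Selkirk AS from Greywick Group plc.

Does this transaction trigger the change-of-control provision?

No

The purchase adds only to Aditi's holdings (Greywick's stake shrinks), so Aditi is the only person who could newly come to control Lumen.
Aditi holds 100% of Everline, so Aditi controls Everline.
Aditi and Everline together hold 20% + 80% = 100% of Greywick, so Aditi controls Greywick.
Greywick and Aditi and Everline together hold 10% + 24% + 58% = 92% of Lumen, so Aditi controls Lumen.
So Aditi already controls Lumen before the transaction.
After the purchase, Aditi's direct stake in Selkirk rises to 23% + 7% = 30%, and Greywick's stake falls to 3%.
Aditi controlled Lumen already, so this is not a new person acquiring control; every other person's position is unchanged or reduced.
No new person acquires control, so the clause is not triggered.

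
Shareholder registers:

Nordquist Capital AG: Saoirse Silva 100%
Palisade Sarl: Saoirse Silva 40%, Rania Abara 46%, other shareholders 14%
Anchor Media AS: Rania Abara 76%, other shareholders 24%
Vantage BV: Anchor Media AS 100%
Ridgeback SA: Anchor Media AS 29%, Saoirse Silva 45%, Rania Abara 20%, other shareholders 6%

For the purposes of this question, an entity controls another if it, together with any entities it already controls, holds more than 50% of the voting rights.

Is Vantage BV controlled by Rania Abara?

Rania holds 76% of Anchor, so Rania controls Anchor.
Anchor holds 100% of Vantage, so Rania controls Vantage.

Yes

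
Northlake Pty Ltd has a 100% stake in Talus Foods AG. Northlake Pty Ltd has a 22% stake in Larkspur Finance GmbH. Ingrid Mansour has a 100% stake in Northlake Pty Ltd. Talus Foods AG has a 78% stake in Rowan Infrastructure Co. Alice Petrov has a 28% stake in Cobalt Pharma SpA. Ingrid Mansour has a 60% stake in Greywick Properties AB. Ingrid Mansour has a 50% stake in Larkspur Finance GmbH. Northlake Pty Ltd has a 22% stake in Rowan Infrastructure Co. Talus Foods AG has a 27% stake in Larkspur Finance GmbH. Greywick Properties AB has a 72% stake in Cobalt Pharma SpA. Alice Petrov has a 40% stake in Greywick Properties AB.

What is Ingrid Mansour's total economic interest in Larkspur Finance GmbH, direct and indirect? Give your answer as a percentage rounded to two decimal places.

99.00%

Ingrid reaches Larkspur along 3 paths.
Direct stake: 50% = 50%.
Via Northlake: 100% × 22% = 22%.
Via Northlake → Talus: 100% × 100% × 27% = 27%.
Total: 50% + 22% + 27% = 99%.
Rounded: 99.00%.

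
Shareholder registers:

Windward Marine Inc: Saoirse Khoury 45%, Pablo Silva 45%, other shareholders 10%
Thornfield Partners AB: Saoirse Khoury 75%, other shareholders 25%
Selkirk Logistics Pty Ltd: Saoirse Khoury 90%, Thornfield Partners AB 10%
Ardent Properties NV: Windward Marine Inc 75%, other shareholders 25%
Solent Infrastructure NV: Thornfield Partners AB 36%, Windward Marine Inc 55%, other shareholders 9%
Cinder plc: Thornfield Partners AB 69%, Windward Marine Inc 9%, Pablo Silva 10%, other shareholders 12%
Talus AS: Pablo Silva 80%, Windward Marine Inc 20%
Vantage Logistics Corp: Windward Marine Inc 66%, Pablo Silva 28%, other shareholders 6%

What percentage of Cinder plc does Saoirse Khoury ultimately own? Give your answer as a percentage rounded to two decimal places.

Saoirse reaches Cinder along 2 paths.
Via Thornfield: 75% × 69% = 51.75%.
Via Windward: 45% × 9% = 4.05%.
Total: 51.75% + 4.05% = 55.8%.
Rounded: 55.80%.

55.80%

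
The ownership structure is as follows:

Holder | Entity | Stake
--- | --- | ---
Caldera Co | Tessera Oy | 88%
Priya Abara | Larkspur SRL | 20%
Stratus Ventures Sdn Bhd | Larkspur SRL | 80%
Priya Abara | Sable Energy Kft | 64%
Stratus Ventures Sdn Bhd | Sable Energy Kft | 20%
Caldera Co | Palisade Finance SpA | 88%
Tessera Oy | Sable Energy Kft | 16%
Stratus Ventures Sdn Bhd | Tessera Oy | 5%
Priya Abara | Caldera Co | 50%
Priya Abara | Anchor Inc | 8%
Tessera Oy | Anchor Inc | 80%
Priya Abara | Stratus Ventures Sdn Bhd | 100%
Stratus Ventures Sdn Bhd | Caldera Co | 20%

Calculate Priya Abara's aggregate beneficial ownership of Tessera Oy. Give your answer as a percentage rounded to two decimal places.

66.60%

Priya reaches Tessera along 3 paths.
Via Stratus: 100% × 5% = 5%.
Via Stratus → Caldera: 100% × 20% × 88% = 17.6%.
Via Caldera: 50% × 88% = 44%.
Total: 5% + 17.6% + 44% = 66.6%.
Rounded: 66.60%.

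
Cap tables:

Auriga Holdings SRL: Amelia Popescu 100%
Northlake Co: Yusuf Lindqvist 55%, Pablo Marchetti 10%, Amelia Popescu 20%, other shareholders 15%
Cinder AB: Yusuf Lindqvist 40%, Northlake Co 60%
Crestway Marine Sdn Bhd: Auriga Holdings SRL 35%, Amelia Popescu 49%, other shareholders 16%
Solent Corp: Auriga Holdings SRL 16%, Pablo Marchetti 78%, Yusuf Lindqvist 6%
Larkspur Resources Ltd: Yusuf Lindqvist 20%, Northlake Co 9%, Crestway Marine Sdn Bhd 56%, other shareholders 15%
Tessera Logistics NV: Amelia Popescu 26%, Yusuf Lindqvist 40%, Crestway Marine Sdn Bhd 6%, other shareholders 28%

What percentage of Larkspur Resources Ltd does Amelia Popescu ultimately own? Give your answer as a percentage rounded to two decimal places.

48.84%

Amelia reaches Larkspur along 3 paths.
Via Northlake: 20% × 9% = 1.8%.
Via Auriga → Crestway: 100% × 35% × 56% = 19.6%.
Via Crestway: 49% × 56% = 27.44%.
Total: 1.8% + 19.6% + 27.44% = 48.84%.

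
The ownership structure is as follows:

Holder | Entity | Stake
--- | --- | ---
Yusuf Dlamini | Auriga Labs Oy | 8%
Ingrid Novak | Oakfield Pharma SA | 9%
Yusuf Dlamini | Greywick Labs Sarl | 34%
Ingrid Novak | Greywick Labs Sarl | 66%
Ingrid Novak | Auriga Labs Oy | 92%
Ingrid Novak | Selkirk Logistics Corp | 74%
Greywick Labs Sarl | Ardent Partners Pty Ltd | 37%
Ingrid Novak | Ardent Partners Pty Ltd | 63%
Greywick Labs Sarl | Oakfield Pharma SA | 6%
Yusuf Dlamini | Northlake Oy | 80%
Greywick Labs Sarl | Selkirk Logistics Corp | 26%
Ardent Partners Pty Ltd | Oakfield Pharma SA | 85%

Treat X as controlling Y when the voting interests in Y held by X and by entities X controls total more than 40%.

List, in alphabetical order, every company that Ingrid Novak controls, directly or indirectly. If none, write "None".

Ingrid holds 66% of Greywick, so Ingrid controls Greywick.
Ingrid and Greywick together hold 63% + 37% = 100% of Ardent, so Ingrid controls Ardent.
Greywick and Ingrid together hold 26% + 74% = 100% of Selkirk, so Ingrid controls Selkirk.
Ingrid holds 92% of Auriga, so Ingrid controls Auriga.
Greywick and Ingrid and Ardent together hold 6% + 9% + 85% = 100% of Oakfield, so Ingrid controls Oakfield.
No other company's threshold is met.

Ardent Partners Pty Ltd, Auriga Labs Oy, Greywick Labs Sarl, Oakfield Pharma SA, Selkirk Logistics Corp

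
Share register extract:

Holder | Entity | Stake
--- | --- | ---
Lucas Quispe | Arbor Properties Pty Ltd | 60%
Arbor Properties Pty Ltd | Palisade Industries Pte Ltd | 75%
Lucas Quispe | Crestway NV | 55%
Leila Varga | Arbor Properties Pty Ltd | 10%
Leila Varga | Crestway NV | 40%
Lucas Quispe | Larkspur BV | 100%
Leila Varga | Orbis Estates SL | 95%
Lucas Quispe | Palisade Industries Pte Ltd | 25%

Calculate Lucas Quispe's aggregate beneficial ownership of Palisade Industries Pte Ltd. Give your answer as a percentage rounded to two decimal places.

70.00%

Lucas reaches Palisade along 2 paths.
Direct stake: 25% = 25%.
Via Arbor: 60% × 75% = 45%.
Total: 25% + 45% = 70%.
Rounded: 70.00%.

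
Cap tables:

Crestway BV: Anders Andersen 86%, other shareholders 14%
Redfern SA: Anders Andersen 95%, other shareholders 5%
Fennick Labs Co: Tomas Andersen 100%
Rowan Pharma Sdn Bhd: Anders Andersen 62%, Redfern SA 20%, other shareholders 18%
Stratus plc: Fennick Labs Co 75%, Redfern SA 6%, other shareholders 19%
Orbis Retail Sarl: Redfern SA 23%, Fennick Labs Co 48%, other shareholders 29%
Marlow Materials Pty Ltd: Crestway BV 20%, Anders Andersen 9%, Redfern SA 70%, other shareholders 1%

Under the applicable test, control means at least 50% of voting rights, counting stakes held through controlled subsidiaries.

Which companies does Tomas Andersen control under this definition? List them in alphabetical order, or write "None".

Tomas holds 100% of Fennick, so Tomas controls Fennick.
Fennick holds 75% of Stratus, so Tomas controls Stratus.
No other company's threshold is met.

Fennick Labs Co, Stratus plc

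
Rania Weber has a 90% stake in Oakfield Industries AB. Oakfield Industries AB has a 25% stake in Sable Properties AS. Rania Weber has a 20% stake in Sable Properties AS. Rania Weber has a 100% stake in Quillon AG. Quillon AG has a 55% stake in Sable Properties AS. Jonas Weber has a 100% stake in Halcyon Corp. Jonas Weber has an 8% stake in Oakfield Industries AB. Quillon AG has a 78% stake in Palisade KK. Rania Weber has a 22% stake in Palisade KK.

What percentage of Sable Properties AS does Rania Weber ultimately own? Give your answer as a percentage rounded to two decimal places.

97.50%

Rania reaches Sable along 3 paths.
Via Oakfield: 90% × 25% = 22.5%.
Direct stake: 20% = 20%.
Via Quillon: 100% × 55% = 55%.
Total: 22.5% + 20% + 55% = 97.5%.
Rounded: 97.50%.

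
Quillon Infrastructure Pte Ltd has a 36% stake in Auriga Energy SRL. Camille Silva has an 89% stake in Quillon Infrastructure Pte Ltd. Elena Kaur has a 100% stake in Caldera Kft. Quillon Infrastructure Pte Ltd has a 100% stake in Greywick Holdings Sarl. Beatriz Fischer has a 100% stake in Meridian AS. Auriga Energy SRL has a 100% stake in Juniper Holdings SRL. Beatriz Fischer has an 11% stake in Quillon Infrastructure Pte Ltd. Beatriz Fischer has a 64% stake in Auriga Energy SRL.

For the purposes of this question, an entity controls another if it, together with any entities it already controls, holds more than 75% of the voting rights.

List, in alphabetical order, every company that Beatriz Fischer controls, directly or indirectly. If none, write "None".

Meridian AS

Beatriz holds 100% of Meridian, so Beatriz controls Meridian.
No other company's threshold is met.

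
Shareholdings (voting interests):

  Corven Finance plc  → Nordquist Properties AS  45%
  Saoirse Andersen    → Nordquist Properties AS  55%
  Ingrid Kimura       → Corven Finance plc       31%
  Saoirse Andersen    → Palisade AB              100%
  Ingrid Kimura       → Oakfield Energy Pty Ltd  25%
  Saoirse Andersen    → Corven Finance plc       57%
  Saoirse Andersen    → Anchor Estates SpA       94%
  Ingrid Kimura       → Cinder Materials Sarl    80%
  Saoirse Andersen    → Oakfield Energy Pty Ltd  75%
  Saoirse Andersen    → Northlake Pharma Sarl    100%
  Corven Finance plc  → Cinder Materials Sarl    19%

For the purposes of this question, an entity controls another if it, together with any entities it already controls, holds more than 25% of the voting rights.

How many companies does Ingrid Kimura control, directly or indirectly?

Ingrid holds 31% of Corven, so Ingrid controls Corven.
Ingrid and Corven together hold 80% + 19% = 99% of Cinder, so Ingrid controls Cinder.
Corven holds 45% of Nordquist, so Ingrid controls Nordquist.
No other company's threshold is met.
Ingrid controls 3 companies.

3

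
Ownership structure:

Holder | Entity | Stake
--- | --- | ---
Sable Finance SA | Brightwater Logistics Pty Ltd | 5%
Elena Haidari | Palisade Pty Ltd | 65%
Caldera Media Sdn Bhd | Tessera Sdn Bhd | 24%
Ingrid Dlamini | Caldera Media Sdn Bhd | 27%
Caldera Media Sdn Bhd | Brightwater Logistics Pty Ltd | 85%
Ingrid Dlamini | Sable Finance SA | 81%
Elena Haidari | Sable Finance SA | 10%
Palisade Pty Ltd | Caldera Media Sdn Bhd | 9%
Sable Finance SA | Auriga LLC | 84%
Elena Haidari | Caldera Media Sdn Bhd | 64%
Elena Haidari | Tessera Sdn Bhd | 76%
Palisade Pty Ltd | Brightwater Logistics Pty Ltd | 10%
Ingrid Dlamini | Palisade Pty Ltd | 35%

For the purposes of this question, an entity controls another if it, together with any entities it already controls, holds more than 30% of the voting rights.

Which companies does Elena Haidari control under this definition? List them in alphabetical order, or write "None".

Brightwater Logistics Pty Ltd, Caldera Media Sdn Bhd, Palisade Pty Ltd, Tessera Sdn Bhd

Elena holds 65% of Palisade, so Elena controls Palisade.
Elena and Palisade together hold 64% + 9% = 73% of Caldera, so Elena controls Caldera.
Palisade and Caldera together hold 10% + 85% = 95% of Brightwater, so Elena controls Brightwater.
Elena and Caldera together hold 76% + 24% = 100% of Tessera, so Elena controls Tessera.
No other company's threshold is met.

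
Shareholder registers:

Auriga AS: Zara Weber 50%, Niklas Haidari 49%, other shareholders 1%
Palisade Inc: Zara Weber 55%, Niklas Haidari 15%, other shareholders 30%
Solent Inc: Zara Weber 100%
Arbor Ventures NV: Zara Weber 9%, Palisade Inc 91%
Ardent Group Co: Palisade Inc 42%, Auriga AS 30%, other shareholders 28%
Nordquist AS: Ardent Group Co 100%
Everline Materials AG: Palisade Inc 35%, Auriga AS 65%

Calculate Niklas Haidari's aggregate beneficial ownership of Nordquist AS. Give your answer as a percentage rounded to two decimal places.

21.00%

Niklas reaches Nordquist along 2 paths.
Via Palisade → Ardent: 15% × 42% × 100% = 6.3%.
Via Auriga → Ardent: 49% × 30% × 100% = 14.7%.
Total: 6.3% + 14.7% = 21%.
Rounded: 21.00%.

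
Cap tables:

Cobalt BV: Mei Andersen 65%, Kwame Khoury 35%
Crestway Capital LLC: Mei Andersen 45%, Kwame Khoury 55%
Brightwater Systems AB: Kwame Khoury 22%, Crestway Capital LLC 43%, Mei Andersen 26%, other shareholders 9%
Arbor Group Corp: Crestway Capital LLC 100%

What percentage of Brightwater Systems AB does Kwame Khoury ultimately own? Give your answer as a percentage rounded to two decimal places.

45.65%

Kwame reaches Brightwater along 2 paths.
Direct stake: 22% = 22%.
Via Crestway: 55% × 43% = 23.65%.
Total: 22% + 23.65% = 45.65%.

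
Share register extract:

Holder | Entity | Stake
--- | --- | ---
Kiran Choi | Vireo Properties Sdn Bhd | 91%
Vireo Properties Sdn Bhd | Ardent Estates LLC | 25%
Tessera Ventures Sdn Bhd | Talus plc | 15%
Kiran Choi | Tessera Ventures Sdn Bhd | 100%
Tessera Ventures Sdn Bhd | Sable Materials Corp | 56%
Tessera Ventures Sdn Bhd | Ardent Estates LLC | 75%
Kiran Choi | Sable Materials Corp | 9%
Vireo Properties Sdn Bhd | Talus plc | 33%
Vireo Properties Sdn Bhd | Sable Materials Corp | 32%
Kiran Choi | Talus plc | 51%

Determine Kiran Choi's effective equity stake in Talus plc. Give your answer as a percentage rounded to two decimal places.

Kiran reaches Talus along 3 paths.
Via Tessera: 100% × 15% = 15%.
Direct stake: 51% = 51%.
Via Vireo: 91% × 33% = 30.03%.
Total: 15% + 51% + 30.03% = 96.03%.

96.03%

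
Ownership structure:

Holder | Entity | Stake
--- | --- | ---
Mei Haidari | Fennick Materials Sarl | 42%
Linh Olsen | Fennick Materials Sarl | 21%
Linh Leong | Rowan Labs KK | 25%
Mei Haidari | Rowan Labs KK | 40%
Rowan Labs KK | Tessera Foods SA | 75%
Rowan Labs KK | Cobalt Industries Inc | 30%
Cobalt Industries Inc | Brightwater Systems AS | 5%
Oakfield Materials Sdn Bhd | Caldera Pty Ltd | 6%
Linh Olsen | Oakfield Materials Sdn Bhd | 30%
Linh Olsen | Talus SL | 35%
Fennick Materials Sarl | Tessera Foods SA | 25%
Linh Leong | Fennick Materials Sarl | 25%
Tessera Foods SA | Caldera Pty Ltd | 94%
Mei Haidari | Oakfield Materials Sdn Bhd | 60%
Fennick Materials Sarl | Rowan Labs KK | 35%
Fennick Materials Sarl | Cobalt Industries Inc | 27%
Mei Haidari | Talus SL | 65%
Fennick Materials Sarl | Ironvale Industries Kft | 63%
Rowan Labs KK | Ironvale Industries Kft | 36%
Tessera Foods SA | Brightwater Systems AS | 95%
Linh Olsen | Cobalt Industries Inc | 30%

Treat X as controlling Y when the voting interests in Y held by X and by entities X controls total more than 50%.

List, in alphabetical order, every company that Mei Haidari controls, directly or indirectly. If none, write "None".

Oakfield Materials Sdn Bhd, Talus SL

Mei holds 60% of Oakfield, so Mei controls Oakfield.
Mei holds 65% of Talus, so Mei controls Talus.
No other company's threshold is met.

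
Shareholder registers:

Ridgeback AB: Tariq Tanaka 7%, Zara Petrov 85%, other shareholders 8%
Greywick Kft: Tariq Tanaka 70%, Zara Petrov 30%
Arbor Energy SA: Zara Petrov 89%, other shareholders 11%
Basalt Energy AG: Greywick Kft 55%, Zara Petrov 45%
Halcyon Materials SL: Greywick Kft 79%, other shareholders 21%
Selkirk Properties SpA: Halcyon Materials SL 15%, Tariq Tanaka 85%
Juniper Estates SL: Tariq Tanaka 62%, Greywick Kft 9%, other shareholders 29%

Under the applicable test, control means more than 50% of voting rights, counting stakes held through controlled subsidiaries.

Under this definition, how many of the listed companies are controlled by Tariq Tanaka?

Tariq holds 70% of Greywick, so Tariq controls Greywick.
Greywick holds 55% of Basalt, so Tariq controls Basalt.
Greywick holds 79% of Halcyon, so Tariq controls Halcyon.
Halcyon and Tariq together hold 15% + 85% = 100% of Selkirk, so Tariq controls Selkirk.
Tariq and Greywick together hold 62% + 9% = 71% of Juniper, so Tariq controls Juniper.
No other company's threshold is met.
Tariq controls 5 companies.

5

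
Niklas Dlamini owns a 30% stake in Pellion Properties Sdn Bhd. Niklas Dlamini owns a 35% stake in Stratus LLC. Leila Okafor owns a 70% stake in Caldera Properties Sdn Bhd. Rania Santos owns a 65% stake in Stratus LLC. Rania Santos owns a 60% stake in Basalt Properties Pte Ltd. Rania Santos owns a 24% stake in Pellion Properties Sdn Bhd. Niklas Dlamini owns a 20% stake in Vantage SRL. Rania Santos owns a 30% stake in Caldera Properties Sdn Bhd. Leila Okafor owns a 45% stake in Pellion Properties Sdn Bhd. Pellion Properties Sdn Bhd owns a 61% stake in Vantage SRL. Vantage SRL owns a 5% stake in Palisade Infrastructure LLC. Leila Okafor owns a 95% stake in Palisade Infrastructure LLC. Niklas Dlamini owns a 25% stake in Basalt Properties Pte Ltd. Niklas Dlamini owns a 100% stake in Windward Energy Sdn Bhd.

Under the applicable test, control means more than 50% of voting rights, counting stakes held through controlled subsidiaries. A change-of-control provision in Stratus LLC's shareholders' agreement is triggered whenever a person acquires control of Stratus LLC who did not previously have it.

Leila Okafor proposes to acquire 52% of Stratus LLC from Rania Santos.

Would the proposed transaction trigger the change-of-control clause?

Yes

The purchase adds only to Leila's holdings (Rania's stake shrinks), so Leila is the only person who could newly come to control Stratus.
Leila holds 70% of Caldera, so Leila controls Caldera.
Leila holds 95% of Palisade, so Leila controls Palisade.
Neither Leila nor any entity Leila controls holds any voting interest in Stratus.
So before the transaction, Leila does not control Stratus.
After the purchase, Leila holds 52% of Stratus directly, and Rania's stake falls to 13%.
Leila holds 52% of Stratus, so Leila controls Stratus.
Leila did not control Stratus before and does after, so the clause is triggered.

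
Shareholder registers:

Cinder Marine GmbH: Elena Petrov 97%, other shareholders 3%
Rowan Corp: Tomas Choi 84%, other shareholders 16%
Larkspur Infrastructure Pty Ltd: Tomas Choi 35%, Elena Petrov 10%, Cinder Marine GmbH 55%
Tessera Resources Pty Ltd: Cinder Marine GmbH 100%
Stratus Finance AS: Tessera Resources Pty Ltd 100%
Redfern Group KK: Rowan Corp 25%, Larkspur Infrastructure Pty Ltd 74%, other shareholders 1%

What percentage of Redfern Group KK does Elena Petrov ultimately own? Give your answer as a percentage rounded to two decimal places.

Elena reaches Redfern along 2 paths.
Via Larkspur: 10% × 74% = 7.4%.
Via Cinder → Larkspur: 97% × 55% × 74% = 39.479%.
Total: 7.4% + 39.479% = 46.879%.
Rounded: 46.88%.

46.88%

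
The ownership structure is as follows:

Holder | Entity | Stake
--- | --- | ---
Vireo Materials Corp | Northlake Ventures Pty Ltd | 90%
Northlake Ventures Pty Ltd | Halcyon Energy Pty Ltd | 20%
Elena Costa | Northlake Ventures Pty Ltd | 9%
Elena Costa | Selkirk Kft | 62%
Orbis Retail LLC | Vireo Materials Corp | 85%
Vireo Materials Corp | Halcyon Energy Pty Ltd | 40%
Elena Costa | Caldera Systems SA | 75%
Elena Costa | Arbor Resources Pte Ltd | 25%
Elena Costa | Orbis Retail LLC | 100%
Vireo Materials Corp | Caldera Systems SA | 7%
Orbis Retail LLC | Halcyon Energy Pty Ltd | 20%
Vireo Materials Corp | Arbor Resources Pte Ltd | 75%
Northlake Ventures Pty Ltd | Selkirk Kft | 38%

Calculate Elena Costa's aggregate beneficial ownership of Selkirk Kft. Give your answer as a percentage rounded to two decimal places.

94.49%

Elena reaches Selkirk along 3 paths.
Direct stake: 62% = 62%.
Via Northlake: 9% × 38% = 3.42%.
Via Orbis → Vireo → Northlake: 100% × 85% × 90% × 38% = 29.07%.
Total: 62% + 3.42% + 29.07% = 94.49%.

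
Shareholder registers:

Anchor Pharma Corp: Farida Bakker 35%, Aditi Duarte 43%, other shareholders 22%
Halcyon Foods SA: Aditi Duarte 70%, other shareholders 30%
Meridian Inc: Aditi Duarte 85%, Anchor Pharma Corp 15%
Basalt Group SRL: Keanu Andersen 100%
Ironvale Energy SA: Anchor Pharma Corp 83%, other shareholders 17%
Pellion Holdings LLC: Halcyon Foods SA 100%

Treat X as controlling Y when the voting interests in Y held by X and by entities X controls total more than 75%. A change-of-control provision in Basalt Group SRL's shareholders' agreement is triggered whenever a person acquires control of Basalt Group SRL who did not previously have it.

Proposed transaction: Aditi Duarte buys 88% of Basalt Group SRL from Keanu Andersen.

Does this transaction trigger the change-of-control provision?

Yes

The purchase adds only to Aditi's holdings (Keanu's stake shrinks), so Aditi is the only person who could newly come to control Basalt.
Aditi holds 85% of Meridian, so Aditi controls Meridian.
Neither Aditi nor any entity Aditi controls holds any voting interest in Basalt.
So before the transaction, Aditi does not control Basalt.
After the purchase, Aditi holds 88% of Basalt directly, and Keanu's stake falls to 12%.
Aditi holds 88% of Basalt, so Aditi controls Basalt.
Aditi did not control Basalt before and does after, so the clause is triggered.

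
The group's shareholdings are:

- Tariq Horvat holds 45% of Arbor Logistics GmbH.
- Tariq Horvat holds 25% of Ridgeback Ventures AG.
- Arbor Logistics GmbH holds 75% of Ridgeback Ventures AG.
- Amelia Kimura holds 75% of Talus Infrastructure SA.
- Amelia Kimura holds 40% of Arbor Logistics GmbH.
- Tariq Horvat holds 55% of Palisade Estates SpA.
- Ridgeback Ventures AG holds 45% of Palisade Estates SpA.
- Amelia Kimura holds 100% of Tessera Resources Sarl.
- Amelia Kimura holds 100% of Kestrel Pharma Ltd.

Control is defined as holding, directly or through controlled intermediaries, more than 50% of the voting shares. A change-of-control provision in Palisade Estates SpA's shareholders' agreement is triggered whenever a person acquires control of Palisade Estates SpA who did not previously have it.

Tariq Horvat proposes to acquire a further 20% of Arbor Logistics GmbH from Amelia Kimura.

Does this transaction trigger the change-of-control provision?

No

The purchase adds only to Tariq's holdings (Amelia's stake shrinks), so Tariq is the only person who could newly come to control Palisade.
Tariq holds 55% of Palisade, so Tariq controls Palisade.
So Tariq already controls Palisade before the transaction.
After the purchase, Tariq's direct stake in Arbor rises to 45% + 20% = 65%, and Amelia's stake falls to 20%.
Tariq controlled Palisade already, so this is not a new person acquiring control; every other person's position is unchanged or reduced.
No new person acquires control, so the clause is not triggered.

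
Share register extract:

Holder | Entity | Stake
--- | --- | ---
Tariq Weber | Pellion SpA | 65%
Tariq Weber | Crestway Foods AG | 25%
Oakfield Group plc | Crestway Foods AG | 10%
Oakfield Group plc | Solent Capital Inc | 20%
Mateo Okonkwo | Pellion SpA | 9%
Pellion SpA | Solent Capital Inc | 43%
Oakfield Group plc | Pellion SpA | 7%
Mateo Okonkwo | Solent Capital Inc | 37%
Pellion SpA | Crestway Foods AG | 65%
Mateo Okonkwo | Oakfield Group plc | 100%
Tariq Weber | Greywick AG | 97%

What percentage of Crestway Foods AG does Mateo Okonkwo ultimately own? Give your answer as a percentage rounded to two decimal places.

20.40%

Mateo reaches Crestway along 3 paths.
Via Oakfield: 100% × 10% = 10%.
Via Oakfield → Pellion: 100% × 7% × 65% = 4.55%.
Via Pellion: 9% × 65% = 5.85%.
Total: 10% + 4.55% + 5.85% = 20.4%.
Rounded: 20.40%.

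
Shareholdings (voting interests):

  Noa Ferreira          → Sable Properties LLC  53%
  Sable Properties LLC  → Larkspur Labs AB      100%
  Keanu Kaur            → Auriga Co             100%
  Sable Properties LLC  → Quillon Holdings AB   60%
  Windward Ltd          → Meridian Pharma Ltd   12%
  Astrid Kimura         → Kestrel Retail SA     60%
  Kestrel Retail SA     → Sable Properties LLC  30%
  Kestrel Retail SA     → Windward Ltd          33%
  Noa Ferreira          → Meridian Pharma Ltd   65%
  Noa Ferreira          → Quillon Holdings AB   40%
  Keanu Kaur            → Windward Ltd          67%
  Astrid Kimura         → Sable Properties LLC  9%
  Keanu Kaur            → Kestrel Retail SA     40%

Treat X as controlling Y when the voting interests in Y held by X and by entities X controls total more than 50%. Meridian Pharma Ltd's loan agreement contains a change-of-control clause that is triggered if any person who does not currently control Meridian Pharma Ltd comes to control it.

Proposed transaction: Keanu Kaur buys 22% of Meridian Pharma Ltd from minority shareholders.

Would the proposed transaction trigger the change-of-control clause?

The purchase changes only Keanu's holdings, so Keanu is the only person who could newly come to control Meridian.
Keanu holds 100% of Auriga, so Keanu controls Auriga.
Keanu holds 67% of Windward, so Keanu controls Windward.
In Meridian, Keanu's side holds only 12%, not > 50%.
So before the transaction, Keanu does not control Meridian.
After the purchase, Keanu holds 22% of Meridian directly.
After the transaction, Keanu's side holds 12% + 22% = 34% of Meridian, not > 50%, so Keanu still does not control Meridian.
No new person acquires control, so the clause is not triggered.

No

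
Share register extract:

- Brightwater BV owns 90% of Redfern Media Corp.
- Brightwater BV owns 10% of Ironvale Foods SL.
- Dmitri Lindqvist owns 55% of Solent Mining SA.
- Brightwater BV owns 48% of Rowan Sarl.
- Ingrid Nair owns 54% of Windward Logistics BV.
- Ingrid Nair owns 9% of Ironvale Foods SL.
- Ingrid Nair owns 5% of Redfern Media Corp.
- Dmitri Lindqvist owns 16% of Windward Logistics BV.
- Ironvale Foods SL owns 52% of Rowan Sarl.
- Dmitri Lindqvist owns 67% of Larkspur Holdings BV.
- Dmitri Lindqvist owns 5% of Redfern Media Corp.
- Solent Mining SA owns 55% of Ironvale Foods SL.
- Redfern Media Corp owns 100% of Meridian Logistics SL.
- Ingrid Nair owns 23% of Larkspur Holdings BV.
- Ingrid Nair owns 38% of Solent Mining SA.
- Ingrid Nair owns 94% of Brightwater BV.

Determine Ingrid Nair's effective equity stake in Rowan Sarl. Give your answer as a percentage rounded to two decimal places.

Ingrid reaches Rowan along 4 paths.
Via Brightwater → Ironvale: 94% × 10% × 52% = 4.888%.
Via Ironvale: 9% × 52% = 4.68%.
Via Solent → Ironvale: 38% × 55% × 52% = 10.868%.
Via Brightwater: 94% × 48% = 45.12%.
Total: 4.888% + 4.68% + 10.868% + 45.12% = 65.556%.
Rounded: 65.56%.

65.56%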